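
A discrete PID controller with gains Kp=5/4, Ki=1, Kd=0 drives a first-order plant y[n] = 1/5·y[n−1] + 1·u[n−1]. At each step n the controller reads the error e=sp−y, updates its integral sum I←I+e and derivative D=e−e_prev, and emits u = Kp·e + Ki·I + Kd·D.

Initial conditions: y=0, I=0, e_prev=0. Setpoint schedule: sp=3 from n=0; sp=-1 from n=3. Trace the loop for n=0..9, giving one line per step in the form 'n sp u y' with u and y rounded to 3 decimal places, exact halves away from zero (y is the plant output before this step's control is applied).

(exact arithmetic carried between steps; '≈' marks a value shown rounded to 6 d.p. or computed from one; I and e_prev carry over from the previous line; the table rounds u and y to 3 d.p., halves away from zero)
n=0: y=0, sp=3, e=sp−y=3; I=3, D=e−e_prev=3; u=5/4·3+1·3+0·3=6.75; next y=1/5·0+1·6.75=6.75
n=1: y=6.75, sp=3, e=sp−y=-3.75; I=-0.75, D=e−e_prev=-6.75; u=5/4·(-3.75)+1·(-0.75)+0·(-6.75)=-5.4375; next y=1/5·6.75+1·(-5.4375)=-4.0875
n=2: y=-4.0875, sp=3, e=sp−y=7.0875; I=6.3375, D=e−e_prev=10.8375; u=5/4·7.0875+1·6.3375+0·10.8375=15.196875; next y=1/5·(-4.0875)+1·15.196875=14.379375
n=3: y=14.379375, sp=-1, e=sp−y=-15.379375; I=-9.041875, D=e−e_prev=-22.466875; u=5/4·(-15.379375)+1·(-9.041875)+0·(-22.466875)≈-28.266094; next y=1/5·14.379375+1·(-28.266094)≈-25.390219
n=4: y≈-25.390219, sp=-1, e=sp−y≈24.390219; I≈15.348344, D=e−e_prev≈39.769594; u=5/4·24.390219+1·15.348344+0·39.769594≈45.836117; next y=1/5·(-25.390219)+1·45.836117≈40.758073
n=5: y≈40.758073, sp=-1, e=sp−y≈-41.758073; I≈-26.409730, D=e−e_prev≈-66.148292; u=5/4·(-41.758073)+1·(-26.409730)+0·(-66.148292)≈-78.607321; next y=1/5·40.758073+1·(-78.607321)≈-70.455707
n=6: y≈-70.455707, sp=-1, e=sp−y≈69.455707; I≈43.045977, D=e−e_prev≈111.213780; u=5/4·69.455707+1·43.045977+0·111.213780≈129.865611; next y=1/5·(-70.455707)+1·129.865611≈115.774469
n=7: y≈115.774469, sp=-1, e=sp−y≈-116.774469; I≈-73.728492, D=e−e_prev≈-186.230176; u=5/4·(-116.774469)+1·(-73.728492)+0·(-186.230176)≈-219.696579; next y=1/5·115.774469+1·(-219.696579)≈-196.541685
n=8: y≈-196.541685, sp=-1, e=sp−y≈195.541685; I≈121.813193, D=e−e_prev≈312.316154; u=5/4·195.541685+1·121.813193+0·312.316154≈366.240299; next y=1/5·(-196.541685)+1·366.240299≈326.931962
n=9: y≈326.931962, sp=-1, e=sp−y≈-327.931962; I≈-206.118769, D=e−e_prev≈-523.473647; u=5/4·(-327.931962)+1·(-206.118769)+0·(-523.473647)≈-616.033721; next y=1/5·326.931962+1·(-616.033721)≈-550.647329

0 3 6.750 0.000
1 3 -5.438 6.750
2 3 15.197 -4.088
3 -1 -28.266 14.379
4 -1 45.836 -25.390
5 -1 -78.607 40.758
6 -1 129.866 -70.456
7 -1 -219.697 115.774
8 -1 366.240 -196.542
9 -1 -616.034 326.932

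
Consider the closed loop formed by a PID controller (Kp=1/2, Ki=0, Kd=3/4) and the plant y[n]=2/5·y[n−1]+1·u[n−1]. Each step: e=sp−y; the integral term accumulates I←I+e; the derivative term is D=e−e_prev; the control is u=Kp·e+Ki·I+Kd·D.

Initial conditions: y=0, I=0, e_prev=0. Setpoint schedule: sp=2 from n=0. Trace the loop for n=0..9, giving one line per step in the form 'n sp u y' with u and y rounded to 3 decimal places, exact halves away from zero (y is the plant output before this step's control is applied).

(exact arithmetic carried between steps; '≈' marks a value shown rounded to 6 d.p. or computed from one; I and e_prev carry over from the previous line; the table rounds u and y to 3 d.p., halves away from zero)
n=0: y=0, sp=2, e=sp−y=2; I=2, D=e−e_prev=2; u=1/2·2+0·2+3/4·2=2.5; next y=2/5·0+1·2.5=2.5
n=1: y=2.5, sp=2, e=sp−y=-0.5; I=1.5, D=e−e_prev=-2.5; u=1/2·(-0.5)+0·1.5+3/4·(-2.5)=-2.125; next y=2/5·2.5+1·(-2.125)=-1.125
n=2: y=-1.125, sp=2, e=sp−y=3.125; I=4.625, D=e−e_prev=3.625; u=1/2·3.125+0·4.625+3/4·3.625=4.28125; next y=2/5·(-1.125)+1·4.28125=3.83125
n=3: y=3.83125, sp=2, e=sp−y=-1.83125; I=2.79375, D=e−e_prev=-4.95625; u=1/2·(-1.83125)+0·2.79375+3/4·(-4.95625)≈-4.632813; next y=2/5·3.83125+1·(-4.632813)≈-3.100313
n=4: y≈-3.100313, sp=2, e=sp−y≈5.100313; I≈7.894063, D=e−e_prev≈6.931563; u=1/2·5.100313+0·7.894063+3/4·6.931563≈7.748828; next y=2/5·(-3.100313)+1·7.748828≈6.508703
n=5: y≈6.508703, sp=2, e=sp−y≈-4.508703; I≈3.385359, D=e−e_prev≈-9.609016; u=1/2·(-4.508703)+0·3.385359+3/4·(-9.609016)≈-9.461113; next y=2/5·6.508703+1·(-9.461113)≈-6.857632
n=6: y≈-6.857632, sp=2, e=sp−y≈8.857632; I≈12.242991, D=e−e_prev≈13.366335; u=1/2·8.857632+0·12.242991+3/4·13.366335≈14.453567; next y=2/5·(-6.857632)+1·14.453567≈11.710515
n=7: y≈11.710515, sp=2, e=sp−y≈-9.710515; I≈2.532477, D=e−e_prev≈-18.568147; u=1/2·(-9.710515)+0·2.532477+3/4·(-18.568147)≈-18.781367; next y=2/5·11.710515+1·(-18.781367)≈-14.097161
n=8: y≈-14.097161, sp=2, e=sp−y≈16.097161; I≈18.629638, D=e−e_prev≈25.807676; u=1/2·16.097161+0·18.629638+3/4·25.807676≈27.404338; next y=2/5·(-14.097161)+1·27.404338≈21.765473
n=9: y≈21.765473, sp=2, e=sp−y≈-19.765473; I≈-1.135835, D=e−e_prev≈-35.862635; u=1/2·(-19.765473)+0·(-1.135835)+3/4·(-35.862635)≈-36.779712; next y=2/5·21.765473+1·(-36.779712)≈-28.073523

0 2 2.500 0.000
1 2 -2.125 2.500
2 2 4.281 -1.125
3 2 -4.633 3.831
4 2 7.749 -3.100
5 2 -9.461 6.509
6 2 14.454 -6.858
7 2 -18.781 11.711
8 2 27.404 -14.097
9 2 -36.780 21.765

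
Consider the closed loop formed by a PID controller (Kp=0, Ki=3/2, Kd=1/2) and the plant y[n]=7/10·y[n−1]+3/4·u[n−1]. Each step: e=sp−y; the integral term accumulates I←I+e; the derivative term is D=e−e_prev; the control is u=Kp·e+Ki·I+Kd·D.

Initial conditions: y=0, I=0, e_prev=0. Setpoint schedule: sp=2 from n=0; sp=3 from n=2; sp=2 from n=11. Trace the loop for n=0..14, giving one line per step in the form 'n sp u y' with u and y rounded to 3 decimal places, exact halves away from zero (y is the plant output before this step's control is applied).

0 2 4.000 0.000
1 2 0.000 3.000
2 3 3.800 2.100
3 3 -0.240 4.320
4 3 1.842 2.844
5 3 0.281 3.372
6 3 1.588 2.572
7 3 0.991 2.991
8 3 1.522 2.837
9 3 1.108 3.128
10 3 1.276 3.021
11 2 -0.910 3.072
12 2 1.216 1.467
13 2 0.269 1.939
14 2 1.356 1.559

(exact arithmetic carried between steps; '≈' marks a value shown rounded to 6 d.p. or computed from one; I and e_prev carry over from the previous line; the table rounds u and y to 3 d.p., halves away from zero)
n=0: y=0, sp=2, e=sp−y=2; I=2, D=e−e_prev=2; u=0·2+3/2·2+1/2·2=4; next y=7/10·0+3/4·4=3
n=1: y=3, sp=2, e=sp−y=-1; I=1, D=e−e_prev=-3; u=0·(-1)+3/2·1+1/2·(-3)=0; next y=7/10·3+3/4·0=2.1
n=2: y=2.1, sp=3, e=sp−y=0.9; I=1.9, D=e−e_prev=1.9; u=0·0.9+3/2·1.9+1/2·1.9=3.8; next y=7/10·2.1+3/4·3.8=4.32
n=3: y=4.32, sp=3, e=sp−y=-1.32; I=0.58, D=e−e_prev=-2.22; u=0·(-1.32)+3/2·0.58+1/2·(-2.22)=-0.24; next y=7/10·4.32+3/4·(-0.24)=2.844
n=4: y=2.844, sp=3, e=sp−y=0.156; I=0.736, D=e−e_prev=1.476; u=0·0.156+3/2·0.736+1/2·1.476=1.842; next y=7/10·2.844+3/4·1.842=3.3723
n=5: y=3.3723, sp=3, e=sp−y=-0.3723; I=0.3637, D=e−e_prev=-0.5283; u=0·(-0.3723)+3/2·0.3637+1/2·(-0.5283)=0.2814; next y=7/10·3.3723+3/4·0.2814=2.57166
n=6: y=2.57166, sp=3, e=sp−y=0.42834; I=0.79204, D=e−e_prev=0.80064; u=0·0.42834+3/2·0.79204+1/2·0.80064=1.58838; next y=7/10·2.57166+3/4·1.58838=2.991447
n=7: y=2.991447, sp=3, e=sp−y=0.008553; I=0.800593, D=e−e_prev=-0.419787; u=0·0.008553+3/2·0.800593+1/2·(-0.419787)=0.990996; next y=7/10·2.991447+3/4·0.990996≈2.837260
n=8: y≈2.837260, sp=3, e=sp−y≈0.162740; I≈0.963333, D=e−e_prev≈0.154187; u=0·0.162740+3/2·0.963333+1/2·0.154187≈1.522093; next y=7/10·2.837260+3/4·1.522093≈3.127652
n=9: y≈3.127652, sp=3, e=sp−y≈-0.127652; I≈0.835681, D=e−e_prev≈-0.290392; u=0·(-0.127652)+3/2·0.835681+1/2·(-0.290392)≈1.108326; next y=7/10·3.127652+3/4·1.108326≈3.020601
n=10: y≈3.020601, sp=3, e=sp−y≈-0.020601; I≈0.815081, D=e−e_prev≈0.107051; u=0·(-0.020601)+3/2·0.815081+1/2·0.107051≈1.276146; next y=7/10·3.020601+3/4·1.276146≈3.071530
n=11: y≈3.071530, sp=2, e=sp−y≈-1.071530; I≈-0.256450, D=e−e_prev≈-1.050930; u=0·(-1.071530)+3/2·(-0.256450)+1/2·(-1.050930)≈-0.910139; next y=7/10·3.071530+3/4·(-0.910139)≈1.467467
n=12: y≈1.467467, sp=2, e=sp−y≈0.532533; I≈0.276084, D=e−e_prev≈1.604064; u=0·0.532533+3/2·0.276084+1/2·1.604064≈1.216157; next y=7/10·1.467467+3/4·1.216157≈1.939345
n=13: y≈1.939345, sp=2, e=sp−y≈0.060655; I≈0.336739, D=e−e_prev≈-0.471878; u=0·0.060655+3/2·0.336739+1/2·(-0.471878)≈0.269170; next y=7/10·1.939345+3/4·0.269170≈1.559418
n=14: y≈1.559418, sp=2, e=sp−y≈0.440582; I≈0.777321, D=e−e_prev≈0.379926; u=0·0.440582+3/2·0.777321+1/2·0.379926≈1.355944; next y=7/10·1.559418+3/4·1.355944≈2.108551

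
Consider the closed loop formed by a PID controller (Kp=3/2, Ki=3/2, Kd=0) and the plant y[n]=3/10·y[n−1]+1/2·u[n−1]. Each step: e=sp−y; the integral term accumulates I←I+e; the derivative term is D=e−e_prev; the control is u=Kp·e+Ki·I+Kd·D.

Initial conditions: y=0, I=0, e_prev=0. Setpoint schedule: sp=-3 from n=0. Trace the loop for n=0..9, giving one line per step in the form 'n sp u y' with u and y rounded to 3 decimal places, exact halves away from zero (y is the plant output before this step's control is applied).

(exact arithmetic carried between steps; '≈' marks a value shown rounded to 6 d.p. or computed from one; I and e_prev carry over from the previous line; the table rounds u and y to 3 d.p., halves away from zero)
n=0: y=0, sp=-3, e=sp−y=-3; I=-3, D=e−e_prev=-3; u=3/2·(-3)+3/2·(-3)+0·(-3)=-9; next y=3/10·0+1/2·(-9)=-4.5
n=1: y=-4.5, sp=-3, e=sp−y=1.5; I=-1.5, D=e−e_prev=4.5; u=3/2·1.5+3/2·(-1.5)+0·4.5=0; next y=3/10·(-4.5)+1/2·0=-1.35
n=2: y=-1.35, sp=-3, e=sp−y=-1.65; I=-3.15, D=e−e_prev=-3.15; u=3/2·(-1.65)+3/2·(-3.15)+0·(-3.15)=-7.2; next y=3/10·(-1.35)+1/2·(-7.2)=-4.005
n=3: y=-4.005, sp=-3, e=sp−y=1.005; I=-2.145, D=e−e_prev=2.655; u=3/2·1.005+3/2·(-2.145)+0·2.655=-1.71; next y=3/10·(-4.005)+1/2·(-1.71)=-2.0565
n=4: y=-2.0565, sp=-3, e=sp−y=-0.9435; I=-3.0885, D=e−e_prev=-1.9485; u=3/2·(-0.9435)+3/2·(-3.0885)+0·(-1.9485)=-6.048; next y=3/10·(-2.0565)+1/2·(-6.048)=-3.64095
n=5: y=-3.64095, sp=-3, e=sp−y=0.64095; I=-2.44755, D=e−e_prev=1.58445; u=3/2·0.64095+3/2·(-2.44755)+0·1.58445=-2.7099; next y=3/10·(-3.64095)+1/2·(-2.7099)=-2.447235
n=6: y=-2.447235, sp=-3, e=sp−y=-0.552765; I=-3.000315, D=e−e_prev=-1.193715; u=3/2·(-0.552765)+3/2·(-3.000315)+0·(-1.193715)=-5.32962; next y=3/10·(-2.447235)+1/2·(-5.32962)≈-3.398981
n=7: y≈-3.398981, sp=-3, e=sp−y≈0.398981; I≈-2.601335, D=e−e_prev≈0.951746; u=3/2·0.398981+3/2·(-2.601335)+0·0.951746≈-3.303531; next y=3/10·(-3.398981)+1/2·(-3.303531)≈-2.671460
n=8: y≈-2.671460, sp=-3, e=sp−y≈-0.328540; I≈-2.929875, D=e−e_prev≈-0.727521; u=3/2·(-0.328540)+3/2·(-2.929875)+0·(-0.727521)≈-4.887623; next y=3/10·(-2.671460)+1/2·(-4.887623)≈-3.245249
n=9: y≈-3.245249, sp=-3, e=sp−y≈0.245249; I≈-2.684626, D=e−e_prev≈0.573790; u=3/2·0.245249+3/2·(-2.684626)+0·0.573790≈-3.659064; next y=3/10·(-3.245249)+1/2·(-3.659064)≈-2.803107

0 -3 -9.000 0.000
1 -3 0.000 -4.500
2 -3 -7.200 -1.350
3 -3 -1.710 -4.005
4 -3 -6.048 -2.057
5 -3 -2.710 -3.641
6 -3 -5.330 -2.447
7 -3 -3.304 -3.399
8 -3 -4.888 -2.671
9 -3 -3.659 -3.245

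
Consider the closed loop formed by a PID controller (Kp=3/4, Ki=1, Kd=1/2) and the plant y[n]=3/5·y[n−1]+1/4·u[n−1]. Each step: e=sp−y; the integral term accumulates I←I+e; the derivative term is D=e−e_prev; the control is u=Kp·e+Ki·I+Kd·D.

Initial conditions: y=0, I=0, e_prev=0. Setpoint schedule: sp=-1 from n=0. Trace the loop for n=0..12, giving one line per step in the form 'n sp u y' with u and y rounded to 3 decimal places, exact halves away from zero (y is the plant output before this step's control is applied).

(exact arithmetic carried between steps; '≈' marks a value shown rounded to 6 d.p. or computed from one; I and e_prev carry over from the previous line; the table rounds u and y to 3 d.p., halves away from zero)
n=0: y=0, sp=-1, e=sp−y=-1; I=-1, D=e−e_prev=-1; u=3/4·(-1)+1·(-1)+1/2·(-1)=-2.25; next y=3/5·0+1/4·(-2.25)=-0.5625
n=1: y=-0.5625, sp=-1, e=sp−y=-0.4375; I=-1.4375, D=e−e_prev=0.5625; u=3/4·(-0.4375)+1·(-1.4375)+1/2·0.5625=-1.484375; next y=3/5·(-0.5625)+1/4·(-1.484375)≈-0.708594
n=2: y≈-0.708594, sp=-1, e=sp−y≈-0.291406; I≈-1.728906, D=e−e_prev≈0.146094; u=3/4·(-0.291406)+1·(-1.728906)+1/2·0.146094≈-1.874414; next y=3/5·(-0.708594)+1/4·(-1.874414)≈-0.893760
n=3: y≈-0.893760, sp=-1, e=sp−y≈-0.106240; I≈-1.835146, D=e−e_prev≈0.185166; u=3/4·(-0.106240)+1·(-1.835146)+1/2·0.185166≈-1.822244; next y=3/5·(-0.893760)+1/4·(-1.822244)≈-0.991817
n=4: y≈-0.991817, sp=-1, e=sp−y≈-0.008183; I≈-1.843330, D=e−e_prev≈0.098057; u=3/4·(-0.008183)+1·(-1.843330)+1/2·0.098057≈-1.800439; next y=3/5·(-0.991817)+1/4·(-1.800439)≈-1.045200
n=5: y≈-1.045200, sp=-1, e=sp−y≈0.045200; I≈-1.798130, D=e−e_prev≈0.053383; u=3/4·0.045200+1·(-1.798130)+1/2·0.053383≈-1.737539; next y=3/5·(-1.045200)+1/4·(-1.737539)≈-1.061505
n=6: y≈-1.061505, sp=-1, e=sp−y≈0.061505; I≈-1.736625, D=e−e_prev≈0.016305; u=3/4·0.061505+1·(-1.736625)+1/2·0.016305≈-1.682345; next y=3/5·(-1.061505)+1/4·(-1.682345)≈-1.057489
n=7: y≈-1.057489, sp=-1, e=sp−y≈0.057489; I≈-1.679137, D=e−e_prev≈-0.004016; u=3/4·0.057489+1·(-1.679137)+1/2·(-0.004016)≈-1.638028; next y=3/5·(-1.057489)+1/4·(-1.638028)≈-1.044000
n=8: y≈-1.044000, sp=-1, e=sp−y≈0.044000; I≈-1.635136, D=e−e_prev≈-0.013489; u=3/4·0.044000+1·(-1.635136)+1/2·(-0.013489)≈-1.608880; next y=3/5·(-1.044000)+1/4·(-1.608880)≈-1.028620
n=9: y≈-1.028620, sp=-1, e=sp−y≈0.028620; I≈-1.606516, D=e−e_prev≈-0.015380; u=3/4·0.028620+1·(-1.606516)+1/2·(-0.015380)≈-1.592741; next y=3/5·(-1.028620)+1/4·(-1.592741)≈-1.015357
n=10: y≈-1.015357, sp=-1, e=sp−y≈0.015357; I≈-1.591159, D=e−e_prev≈-0.013263; u=3/4·0.015357+1·(-1.591159)+1/2·(-0.013263)≈-1.586272; next y=3/5·(-1.015357)+1/4·(-1.586272)≈-1.005782
n=11: y≈-1.005782, sp=-1, e=sp−y≈0.005782; I≈-1.585376, D=e−e_prev≈-0.009575; u=3/4·0.005782+1·(-1.585376)+1/2·(-0.009575)≈-1.585827; next y=3/5·(-1.005782)+1/4·(-1.585827)≈-0.999926
n=12: y≈-0.999926, sp=-1, e=sp−y≈-0.000074; I≈-1.585450, D=e−e_prev≈-0.005856; u=3/4·(-0.000074)+1·(-1.585450)+1/2·(-0.005856)≈-1.588434; next y=3/5·(-0.999926)+1/4·(-1.588434)≈-0.997064

0 -1 -2.250 0.000
1 -1 -1.484 -0.563
2 -1 -1.874 -0.709
3 -1 -1.822 -0.894
4 -1 -1.800 -0.992
5 -1 -1.738 -1.045
6 -1 -1.682 -1.062
7 -1 -1.638 -1.057
8 -1 -1.609 -1.044
9 -1 -1.593 -1.029
10 -1 -1.586 -1.015
11 -1 -1.586 -1.006
12 -1 -1.588 -1.000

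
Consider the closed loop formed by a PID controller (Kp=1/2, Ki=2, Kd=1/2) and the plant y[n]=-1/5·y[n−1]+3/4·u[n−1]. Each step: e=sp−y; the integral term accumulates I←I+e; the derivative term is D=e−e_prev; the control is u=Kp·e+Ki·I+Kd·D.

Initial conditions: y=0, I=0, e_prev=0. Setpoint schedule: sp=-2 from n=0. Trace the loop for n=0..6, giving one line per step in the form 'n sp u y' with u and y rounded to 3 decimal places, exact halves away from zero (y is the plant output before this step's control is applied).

(exact arithmetic carried between steps; '≈' marks a value shown rounded to 6 d.p. or computed from one; I and e_prev carry over from the previous line; the table rounds u and y to 3 d.p., halves away from zero)
n=0: y=0, sp=-2, e=sp−y=-2; I=-2, D=e−e_prev=-2; u=1/2·(-2)+2·(-2)+1/2·(-2)=-6; next y=-1/5·0+3/4·(-6)=-4.5
n=1: y=-4.5, sp=-2, e=sp−y=2.5; I=0.5, D=e−e_prev=4.5; u=1/2·2.5+2·0.5+1/2·4.5=4.5; next y=-1/5·(-4.5)+3/4·4.5=4.275
n=2: y=4.275, sp=-2, e=sp−y=-6.275; I=-5.775, D=e−e_prev=-8.775; u=1/2·(-6.275)+2·(-5.775)+1/2·(-8.775)=-19.075; next y=-1/5·4.275+3/4·(-19.075)=-15.16125
n=3: y=-15.16125, sp=-2, e=sp−y=13.16125; I=7.38625, D=e−e_prev=19.43625; u=1/2·13.16125+2·7.38625+1/2·19.43625=31.07125; next y=-1/5·(-15.16125)+3/4·31.07125≈26.335688
n=4: y≈26.335688, sp=-2, e=sp−y≈-28.335688; I≈-20.949438, D=e−e_prev≈-41.496938; u=1/2·(-28.335688)+2·(-20.949438)+1/2·(-41.496938)≈-76.815188; next y=-1/5·26.335688+3/4·(-76.815188)≈-62.878528
n=5: y≈-62.878528, sp=-2, e=sp−y≈60.878528; I≈39.929091, D=e−e_prev≈89.214216; u=1/2·60.878528+2·39.929091+1/2·89.214216≈154.904553; next y=-1/5·(-62.878528)+3/4·154.904553≈128.754120
n=6: y≈128.754120, sp=-2, e=sp−y≈-130.754120; I≈-90.825030, D=e−e_prev≈-191.632649; u=1/2·(-130.754120)+2·(-90.825030)+1/2·(-191.632649)≈-342.843444; next y=-1/5·128.754120+3/4·(-342.843444)≈-282.883407

0 -2 -6.000 0.000
1 -2 4.500 -4.500
2 -2 -19.075 4.275
3 -2 31.071 -15.161
4 -2 -76.815 26.336
5 -2 154.905 -62.879
6 -2 -342.843 128.754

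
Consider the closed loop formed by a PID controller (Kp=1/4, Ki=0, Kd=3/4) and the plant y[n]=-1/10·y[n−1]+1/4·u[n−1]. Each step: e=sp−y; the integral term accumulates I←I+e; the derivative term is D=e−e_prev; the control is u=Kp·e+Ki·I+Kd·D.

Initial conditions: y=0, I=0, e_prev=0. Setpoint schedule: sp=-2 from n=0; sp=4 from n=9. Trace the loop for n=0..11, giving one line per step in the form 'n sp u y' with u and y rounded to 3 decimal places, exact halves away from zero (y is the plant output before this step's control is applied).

0 -2 -2.000 0.000
1 -2 0.000 -0.500
2 -2 -0.925 0.050
3 -2 -0.226 -0.236
4 -2 -0.644 -0.033
5 -2 -0.367 -0.158
6 -2 -0.542 -0.076
7 -2 -0.429 -0.128
8 -2 -0.502 -0.094
9 4 5.545 -0.116
10 4 -0.485 1.398
11 4 2.309 -0.261

(exact arithmetic carried between steps; '≈' marks a value shown rounded to 6 d.p. or computed from one; I and e_prev carry over from the previous line; the table rounds u and y to 3 d.p., halves away from zero)
n=0: y=0, sp=-2, e=sp−y=-2; I=-2, D=e−e_prev=-2; u=1/4·(-2)+0·(-2)+3/4·(-2)=-2; next y=-1/10·0+1/4·(-2)=-0.5
n=1: y=-0.5, sp=-2, e=sp−y=-1.5; I=-3.5, D=e−e_prev=0.5; u=1/4·(-1.5)+0·(-3.5)+3/4·0.5=0; next y=-1/10·(-0.5)+1/4·0=0.05
n=2: y=0.05, sp=-2, e=sp−y=-2.05; I=-5.55, D=e−e_prev=-0.55; u=1/4·(-2.05)+0·(-5.55)+3/4·(-0.55)=-0.925; next y=-1/10·0.05+1/4·(-0.925)=-0.23625
n=3: y=-0.23625, sp=-2, e=sp−y=-1.76375; I=-7.31375, D=e−e_prev=0.28625; u=1/4·(-1.76375)+0·(-7.31375)+3/4·0.28625=-0.22625; next y=-1/10·(-0.23625)+1/4·(-0.22625)≈-0.032938
n=4: y≈-0.032938, sp=-2, e=sp−y≈-1.967063; I≈-9.280813, D=e−e_prev≈-0.203313; u=1/4·(-1.967063)+0·(-9.280813)+3/4·(-0.203313)≈-0.64425; next y=-1/10·(-0.032938)+1/4·(-0.64425)≈-0.157769
n=5: y≈-0.157769, sp=-2, e=sp−y≈-1.842231; I≈-11.123044, D=e−e_prev≈0.124831; u=1/4·(-1.842231)+0·(-11.123044)+3/4·0.124831≈-0.366934; next y=-1/10·(-0.157769)+1/4·(-0.366934)≈-0.075957
n=6: y≈-0.075957, sp=-2, e=sp−y≈-1.924043; I≈-13.047087, D=e−e_prev≈-0.081812; u=1/4·(-1.924043)+0·(-13.047087)+3/4·(-0.081812)≈-0.542370; next y=-1/10·(-0.075957)+1/4·(-0.542370)≈-0.127997
n=7: y≈-0.127997, sp=-2, e=sp−y≈-1.872003; I≈-14.919090, D=e−e_prev≈0.052040; u=1/4·(-1.872003)+0·(-14.919090)+3/4·0.052040≈-0.428971; next y=-1/10·(-0.127997)+1/4·(-0.428971)≈-0.094443
n=8: y≈-0.094443, sp=-2, e=sp−y≈-1.905557; I≈-16.824647, D=e−e_prev≈-0.033554; u=1/4·(-1.905557)+0·(-16.824647)+3/4·(-0.033554)≈-0.501555; next y=-1/10·(-0.094443)+1/4·(-0.501555)≈-0.115944
n=9: y≈-0.115944, sp=4, e=sp−y≈4.115944; I≈-12.708703, D=e−e_prev≈6.021501; u=1/4·4.115944+0·(-12.708703)+3/4·6.021501≈5.545112; next y=-1/10·(-0.115944)+1/4·5.545112≈1.397872
n=10: y≈1.397872, sp=4, e=sp−y≈2.602128; I≈-10.106575, D=e−e_prev≈-1.513817; u=1/4·2.602128+0·(-10.106575)+3/4·(-1.513817)≈-0.484831; next y=-1/10·1.397872+1/4·(-0.484831)≈-0.260995
n=11: y≈-0.260995, sp=4, e=sp−y≈4.260995; I≈-5.845580, D=e−e_prev≈1.658867; u=1/4·4.260995+0·(-5.845580)+3/4·1.658867≈2.309399; next y=-1/10·(-0.260995)+1/4·2.309399≈0.603449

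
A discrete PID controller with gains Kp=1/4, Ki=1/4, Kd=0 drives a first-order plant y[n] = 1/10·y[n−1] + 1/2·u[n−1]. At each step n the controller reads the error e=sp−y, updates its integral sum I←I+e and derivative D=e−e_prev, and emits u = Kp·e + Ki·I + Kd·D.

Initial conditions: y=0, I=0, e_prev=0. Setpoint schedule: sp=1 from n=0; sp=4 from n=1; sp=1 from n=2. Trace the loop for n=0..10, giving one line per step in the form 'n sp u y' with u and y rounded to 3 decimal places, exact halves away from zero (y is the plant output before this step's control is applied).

(exact arithmetic carried between steps; '≈' marks a value shown rounded to 6 d.p. or computed from one; I and e_prev carry over from the previous line; the table rounds u and y to 3 d.p., halves away from zero)
n=0: y=0, sp=1, e=sp−y=1; I=1, D=e−e_prev=1; u=1/4·1+1/4·1+0·1=0.5; next y=1/10·0+1/2·0.5=0.25
n=1: y=0.25, sp=4, e=sp−y=3.75; I=4.75, D=e−e_prev=2.75; u=1/4·3.75+1/4·4.75+0·2.75=2.125; next y=1/10·0.25+1/2·2.125=1.0875
n=2: y=1.0875, sp=1, e=sp−y=-0.0875; I=4.6625, D=e−e_prev=-3.8375; u=1/4·(-0.0875)+1/4·4.6625+0·(-3.8375)=1.14375; next y=1/10·1.0875+1/2·1.14375=0.680625
n=3: y=0.680625, sp=1, e=sp−y=0.319375; I=4.981875, D=e−e_prev=0.406875; u=1/4·0.319375+1/4·4.981875+0·0.406875≈1.325313; next y=1/10·0.680625+1/2·1.325313≈0.730719
n=4: y≈0.730719, sp=1, e=sp−y≈0.269281; I≈5.251156, D=e−e_prev≈-0.050094; u=1/4·0.269281+1/4·5.251156+0·(-0.050094)≈1.380109; next y=1/10·0.730719+1/2·1.380109≈0.763127
n=5: y≈0.763127, sp=1, e=sp−y≈0.236873; I≈5.488030, D=e−e_prev≈-0.032408; u=1/4·0.236873+1/4·5.488030+0·(-0.032408)≈1.431226; next y=1/10·0.763127+1/2·1.431226≈0.791926
n=6: y≈0.791926, sp=1, e=sp−y≈0.208074; I≈5.696104, D=e−e_prev≈-0.028799; u=1/4·0.208074+1/4·5.696104+0·(-0.028799)≈1.476045; next y=1/10·0.791926+1/2·1.476045≈0.817215
n=7: y≈0.817215, sp=1, e=sp−y≈0.182785; I≈5.878889, D=e−e_prev≈-0.025289; u=1/4·0.182785+1/4·5.878889+0·(-0.025289)≈1.515419; next y=1/10·0.817215+1/2·1.515419≈0.839431
n=8: y≈0.839431, sp=1, e=sp−y≈0.160569; I≈6.039458, D=e−e_prev≈-0.022216; u=1/4·0.160569+1/4·6.039458+0·(-0.022216)≈1.550007; next y=1/10·0.839431+1/2·1.550007≈0.858947
n=9: y≈0.858947, sp=1, e=sp−y≈0.141053; I≈6.180512, D=e−e_prev≈-0.019516; u=1/4·0.141053+1/4·6.180512+0·(-0.019516)≈1.580391; next y=1/10·0.858947+1/2·1.580391≈0.876090
n=10: y≈0.876090, sp=1, e=sp−y≈0.123910; I≈6.304422, D=e−e_prev≈-0.017144; u=1/4·0.123910+1/4·6.304422+0·(-0.017144)≈1.607083; next y=1/10·0.876090+1/2·1.607083≈0.891150

0 1 0.500 0.000
1 4 2.125 0.250
2 1 1.144 1.088
3 1 1.325 0.681
4 1 1.380 0.731
5 1 1.431 0.763
6 1 1.476 0.792
7 1 1.515 0.817
8 1 1.550 0.839
9 1 1.580 0.859
10 1 1.607 0.876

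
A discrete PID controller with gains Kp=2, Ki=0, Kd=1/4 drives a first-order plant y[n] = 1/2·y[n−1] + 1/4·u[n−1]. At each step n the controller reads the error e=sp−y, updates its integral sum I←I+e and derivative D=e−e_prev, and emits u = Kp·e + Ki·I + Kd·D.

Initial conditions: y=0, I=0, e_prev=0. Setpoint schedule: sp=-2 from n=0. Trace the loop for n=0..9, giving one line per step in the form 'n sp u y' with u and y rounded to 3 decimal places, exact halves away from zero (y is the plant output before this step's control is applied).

(exact arithmetic carried between steps; '≈' marks a value shown rounded to 6 d.p. or computed from one; I and e_prev carry over from the previous line; the table rounds u and y to 3 d.p., halves away from zero)
n=0: y=0, sp=-2, e=sp−y=-2; I=-2, D=e−e_prev=-2; u=2·(-2)+0·(-2)+1/4·(-2)=-4.5; next y=1/2·0+1/4·(-4.5)=-1.125
n=1: y=-1.125, sp=-2, e=sp−y=-0.875; I=-2.875, D=e−e_prev=1.125; u=2·(-0.875)+0·(-2.875)+1/4·1.125=-1.46875; next y=1/2·(-1.125)+1/4·(-1.46875)≈-0.929688
n=2: y≈-0.929688, sp=-2, e=sp−y≈-1.070313; I≈-3.945313, D=e−e_prev≈-0.195313; u=2·(-1.070313)+0·(-3.945313)+1/4·(-0.195313)≈-2.189453; next y=1/2·(-0.929688)+1/4·(-2.189453)≈-1.012207
n=3: y≈-1.012207, sp=-2, e=sp−y≈-0.987793; I≈-4.933105, D=e−e_prev≈0.082520; u=2·(-0.987793)+0·(-4.933105)+1/4·0.082520≈-1.954956; next y=1/2·(-1.012207)+1/4·(-1.954956)≈-0.994843
n=4: y≈-0.994843, sp=-2, e=sp−y≈-1.005157; I≈-5.938263, D=e−e_prev≈-0.017365; u=2·(-1.005157)+0·(-5.938263)+1/4·(-0.017365)≈-2.014656; next y=1/2·(-0.994843)+1/4·(-2.014656)≈-1.001085
n=5: y≈-1.001085, sp=-2, e=sp−y≈-0.998915; I≈-6.937178, D=e−e_prev≈0.006243; u=2·(-0.998915)+0·(-6.937178)+1/4·0.006243≈-1.996269; next y=1/2·(-1.001085)+1/4·(-1.996269)≈-0.999610
n=6: y≈-0.999610, sp=-2, e=sp−y≈-1.000390; I≈-7.937568, D=e−e_prev≈-0.001475; u=2·(-1.000390)+0·(-7.937568)+1/4·(-0.001475)≈-2.001149; next y=1/2·(-0.999610)+1/4·(-2.001149)≈-1.000092
n=7: y≈-1.000092, sp=-2, e=sp−y≈-0.999908; I≈-8.937476, D=e−e_prev≈0.000482; u=2·(-0.999908)+0·(-8.937476)+1/4·0.000482≈-1.999695; next y=1/2·(-1.000092)+1/4·(-1.999695)≈-0.999970
n=8: y≈-0.999970, sp=-2, e=sp−y≈-1.000030; I≈-9.937506, D=e−e_prev≈-0.000122; u=2·(-1.000030)+0·(-9.937506)+1/4·(-0.000122)≈-2.000091; next y=1/2·(-0.999970)+1/4·(-2.000091)≈-1.000008
n=9: y≈-1.000008, sp=-2, e=sp−y≈-0.999992; I≈-10.937498, D=e−e_prev≈0.000038; u=2·(-0.999992)+0·(-10.937498)+1/4·0.000038≈-1.999975; next y=1/2·(-1.000008)+1/4·(-1.999975)≈-0.999998

0 -2 -4.500 0.000
1 -2 -1.469 -1.125
2 -2 -2.189 -0.930
3 -2 -1.955 -1.012
4 -2 -2.015 -0.995
5 -2 -1.996 -1.001
6 -2 -2.001 -1.000
7 -2 -2.000 -1.000
8 -2 -2.000 -1.000
9 -2 -2.000 -1.000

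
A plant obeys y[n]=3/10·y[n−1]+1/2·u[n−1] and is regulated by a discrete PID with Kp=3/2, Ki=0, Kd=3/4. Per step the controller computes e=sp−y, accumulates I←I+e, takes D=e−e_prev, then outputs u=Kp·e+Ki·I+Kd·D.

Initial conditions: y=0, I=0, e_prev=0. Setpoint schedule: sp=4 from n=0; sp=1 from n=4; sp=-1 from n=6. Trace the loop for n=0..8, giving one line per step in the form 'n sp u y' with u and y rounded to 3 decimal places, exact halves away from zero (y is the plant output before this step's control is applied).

(exact arithmetic carried between steps; '≈' marks a value shown rounded to 6 d.p. or computed from one; I and e_prev carry over from the previous line; the table rounds u and y to 3 d.p., halves away from zero)
n=0: y=0, sp=4, e=sp−y=4; I=4, D=e−e_prev=4; u=3/2·4+0·4+3/4·4=9; next y=3/10·0+1/2·9=4.5
n=1: y=4.5, sp=4, e=sp−y=-0.5; I=3.5, D=e−e_prev=-4.5; u=3/2·(-0.5)+0·3.5+3/4·(-4.5)=-4.125; next y=3/10·4.5+1/2·(-4.125)=-0.7125
n=2: y=-0.7125, sp=4, e=sp−y=4.7125; I=8.2125, D=e−e_prev=5.2125; u=3/2·4.7125+0·8.2125+3/4·5.2125=10.978125; next y=3/10·(-0.7125)+1/2·10.978125≈5.275313
n=3: y≈5.275313, sp=4, e=sp−y≈-1.275313; I≈6.937188, D=e−e_prev≈-5.987813; u=3/2·(-1.275313)+0·6.937188+3/4·(-5.987813)≈-6.403828; next y=3/10·5.275313+1/2·(-6.403828)≈-1.619320
n=4: y≈-1.619320, sp=1, e=sp−y≈2.619320; I≈9.556508, D=e−e_prev≈3.894633; u=3/2·2.619320+0·9.556508+3/4·3.894633≈6.849955; next y=3/10·(-1.619320)+1/2·6.849955≈2.939181
n=5: y≈2.939181, sp=1, e=sp−y≈-1.939181; I≈7.617326, D=e−e_prev≈-4.558502; u=3/2·(-1.939181)+0·7.617326+3/4·(-4.558502)≈-6.327648; next y=3/10·2.939181+1/2·(-6.327648)≈-2.282070
n=6: y≈-2.282070, sp=-1, e=sp−y≈1.282070; I≈8.899396, D=e−e_prev≈3.221251; u=3/2·1.282070+0·8.899396+3/4·3.221251≈4.339043; next y=3/10·(-2.282070)+1/2·4.339043≈1.484901
n=7: y≈1.484901, sp=-1, e=sp−y≈-2.484901; I≈6.414496, D=e−e_prev≈-3.766970; u=3/2·(-2.484901)+0·6.414496+3/4·(-3.766970)≈-6.552579; next y=3/10·1.484901+1/2·(-6.552579)≈-2.830819
n=8: y≈-2.830819, sp=-1, e=sp−y≈1.830819; I≈8.245315, D=e−e_prev≈4.315720; u=3/2·1.830819+0·8.245315+3/4·4.315720≈5.983019; next y=3/10·(-2.830819)+1/2·5.983019≈2.142264

0 4 9.000 0.000
1 4 -4.125 4.500
2 4 10.978 -0.713
3 4 -6.404 5.275
4 1 6.850 -1.619
5 1 -6.328 2.939
6 -1 4.339 -2.282
7 -1 -6.553 1.485
8 -1 5.983 -2.831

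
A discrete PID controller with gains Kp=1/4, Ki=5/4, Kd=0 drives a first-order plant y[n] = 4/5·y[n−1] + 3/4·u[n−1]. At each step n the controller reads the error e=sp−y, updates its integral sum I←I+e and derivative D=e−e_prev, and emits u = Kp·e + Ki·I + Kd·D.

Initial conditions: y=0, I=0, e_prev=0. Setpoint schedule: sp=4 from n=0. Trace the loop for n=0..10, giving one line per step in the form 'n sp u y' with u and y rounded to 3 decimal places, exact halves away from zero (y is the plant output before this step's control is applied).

(exact arithmetic carried between steps; '≈' marks a value shown rounded to 6 d.p. or computed from one; I and e_prev carry over from the previous line; the table rounds u and y to 3 d.p., halves away from zero)
n=0: y=0, sp=4, e=sp−y=4; I=4, D=e−e_prev=4; u=1/4·4+5/4·4+0·4=6; next y=4/5·0+3/4·6=4.5
n=1: y=4.5, sp=4, e=sp−y=-0.5; I=3.5, D=e−e_prev=-4.5; u=1/4·(-0.5)+5/4·3.5+0·(-4.5)=4.25; next y=4/5·4.5+3/4·4.25=6.7875
n=2: y=6.7875, sp=4, e=sp−y=-2.7875; I=0.7125, D=e−e_prev=-2.2875; u=1/4·(-2.7875)+5/4·0.7125+0·(-2.2875)=0.19375; next y=4/5·6.7875+3/4·0.19375≈5.575313
n=3: y≈5.575313, sp=4, e=sp−y≈-1.575313; I≈-0.862813, D=e−e_prev≈1.212188; u=1/4·(-1.575313)+5/4·(-0.862813)+0·1.212188≈-1.472344; next y=4/5·5.575313+3/4·(-1.472344)≈3.355992
n=4: y≈3.355992, sp=4, e=sp−y≈0.644008; I≈-0.218805, D=e−e_prev≈2.219320; u=1/4·0.644008+5/4·(-0.218805)+0·2.219320≈-0.112504; next y=4/5·3.355992+3/4·(-0.112504)≈2.600416
n=5: y≈2.600416, sp=4, e=sp−y≈1.399584; I≈1.180779, D=e−e_prev≈0.755576; u=1/4·1.399584+5/4·1.180779+0·0.755576≈1.825870; next y=4/5·2.600416+3/4·1.825870≈3.449735
n=6: y≈3.449735, sp=4, e=sp−y≈0.550265; I≈1.731044, D=e−e_prev≈-0.849320; u=1/4·0.550265+5/4·1.731044+0·(-0.849320)≈2.301371; next y=4/5·3.449735+3/4·2.301371≈4.485817
n=7: y≈4.485817, sp=4, e=sp−y≈-0.485817; I≈1.245227, D=e−e_prev≈-1.036081; u=1/4·(-0.485817)+5/4·1.245227+0·(-1.036081)≈1.435080; next y=4/5·4.485817+3/4·1.435080≈4.664963
n=8: y≈4.664963, sp=4, e=sp−y≈-0.664963; I≈0.580264, D=e−e_prev≈-0.179147; u=1/4·(-0.664963)+5/4·0.580264+0·(-0.179147)≈0.559089; next y=4/5·4.664963+3/4·0.559089≈4.151287
n=9: y≈4.151287, sp=4, e=sp−y≈-0.151287; I≈0.428976, D=e−e_prev≈0.513676; u=1/4·(-0.151287)+5/4·0.428976+0·0.513676≈0.498399; next y=4/5·4.151287+3/4·0.498399≈3.694829
n=10: y≈3.694829, sp=4, e=sp−y≈0.305171; I≈0.734147, D=e−e_prev≈0.456458; u=1/4·0.305171+5/4·0.734147+0·0.456458≈0.993977; next y=4/5·3.694829+3/4·0.993977≈3.701346

0 4 6.000 0.000
1 4 4.250 4.500
2 4 0.194 6.788
3 4 -1.472 5.575
4 4 -0.113 3.356
5 4 1.826 2.600
6 4 2.301 3.450
7 4 1.435 4.486
8 4 0.559 4.665
9 4 0.498 4.151
10 4 0.994 3.695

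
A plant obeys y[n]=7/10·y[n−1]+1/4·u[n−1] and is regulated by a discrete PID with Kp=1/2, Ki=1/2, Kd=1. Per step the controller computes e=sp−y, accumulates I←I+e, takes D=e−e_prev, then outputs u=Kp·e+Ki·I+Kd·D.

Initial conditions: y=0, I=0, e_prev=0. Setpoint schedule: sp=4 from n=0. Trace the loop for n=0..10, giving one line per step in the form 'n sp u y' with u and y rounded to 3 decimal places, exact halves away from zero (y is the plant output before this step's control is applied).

0 4 8.000 0.000
1 4 2.000 2.000
2 4 5.200 1.900
3 4 4.690 2.630
4 4 5.338 3.014
5 4 5.354 3.444
6 4 5.452 3.749
7 4 5.406 3.987
8 4 5.340 4.143
9 4 5.240 4.235
10 4 5.135 4.274

(exact arithmetic carried between steps; '≈' marks a value shown rounded to 6 d.p. or computed from one; I and e_prev carry over from the previous line; the table rounds u and y to 3 d.p., halves away from zero)
n=0: y=0, sp=4, e=sp−y=4; I=4, D=e−e_prev=4; u=1/2·4+1/2·4+1·4=8; next y=7/10·0+1/4·8=2
n=1: y=2, sp=4, e=sp−y=2; I=6, D=e−e_prev=-2; u=1/2·2+1/2·6+1·(-2)=2; next y=7/10·2+1/4·2=1.9
n=2: y=1.9, sp=4, e=sp−y=2.1; I=8.1, D=e−e_prev=0.1; u=1/2·2.1+1/2·8.1+1·0.1=5.2; next y=7/10·1.9+1/4·5.2=2.63
n=3: y=2.63, sp=4, e=sp−y=1.37; I=9.47, D=e−e_prev=-0.73; u=1/2·1.37+1/2·9.47+1·(-0.73)=4.69; next y=7/10·2.63+1/4·4.69=3.0135
n=4: y=3.0135, sp=4, e=sp−y=0.9865; I=10.4565, D=e−e_prev=-0.3835; u=1/2·0.9865+1/2·10.4565+1·(-0.3835)=5.338; next y=7/10·3.0135+1/4·5.338=3.44395
n=5: y=3.44395, sp=4, e=sp−y=0.55605; I=11.01255, D=e−e_prev=-0.43045; u=1/2·0.55605+1/2·11.01255+1·(-0.43045)=5.35385; next y=7/10·3.44395+1/4·5.35385≈3.749228
n=6: y≈3.749228, sp=4, e=sp−y≈0.250773; I≈11.263323, D=e−e_prev≈-0.305278; u=1/2·0.250773+1/2·11.263323+1·(-0.305278)≈5.45177; next y=7/10·3.749228+1/4·5.45177≈3.987402
n=7: y≈3.987402, sp=4, e=sp−y≈0.012598; I≈11.275921, D=e−e_prev≈-0.238174; u=1/2·0.012598+1/2·11.275921+1·(-0.238174)≈5.406085; next y=7/10·3.987402+1/4·5.406085≈4.142703
n=8: y≈4.142703, sp=4, e=sp−y≈-0.142703; I≈11.133218, D=e−e_prev≈-0.155301; u=1/2·(-0.142703)+1/2·11.133218+1·(-0.155301)≈5.339957; next y=7/10·4.142703+1/4·5.339957≈4.234881
n=9: y≈4.234881, sp=4, e=sp−y≈-0.234881; I≈10.898337, D=e−e_prev≈-0.092179; u=1/2·(-0.234881)+1/2·10.898337+1·(-0.092179)≈5.239550; next y=7/10·4.234881+1/4·5.239550≈4.274304
n=10: y≈4.274304, sp=4, e=sp−y≈-0.274304; I≈10.624033, D=e−e_prev≈-0.039423; u=1/2·(-0.274304)+1/2·10.624033+1·(-0.039423)≈5.135441; next y=7/10·4.274304+1/4·5.135441≈4.275873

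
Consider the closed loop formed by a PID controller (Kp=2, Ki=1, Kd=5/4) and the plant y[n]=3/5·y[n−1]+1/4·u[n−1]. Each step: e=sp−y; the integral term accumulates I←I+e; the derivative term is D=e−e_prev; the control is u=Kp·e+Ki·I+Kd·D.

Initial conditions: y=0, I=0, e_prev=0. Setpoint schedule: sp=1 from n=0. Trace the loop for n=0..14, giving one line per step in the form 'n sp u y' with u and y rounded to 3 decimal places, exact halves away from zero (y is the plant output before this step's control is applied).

0 1 4.250 0.000
1 1 -0.516 1.063
2 1 3.104 0.509
3 1 0.470 1.081
4 1 2.443 0.766
5 1 0.990 1.070
6 1 2.068 0.890
7 1 1.268 1.051
8 1 1.858 0.947
9 1 1.418 1.033
10 1 1.741 0.974
11 1 1.500 1.020
12 1 1.677 0.987
13 1 1.545 1.011
14 1 1.642 0.993

(exact arithmetic carried between steps; '≈' marks a value shown rounded to 6 d.p. or computed from one; I and e_prev carry over from the previous line; the table rounds u and y to 3 d.p., halves away from zero)
n=0: y=0, sp=1, e=sp−y=1; I=1, D=e−e_prev=1; u=2·1+1·1+5/4·1=4.25; next y=3/5·0+1/4·4.25=1.0625
n=1: y=1.0625, sp=1, e=sp−y=-0.0625; I=0.9375, D=e−e_prev=-1.0625; u=2·(-0.0625)+1·0.9375+5/4·(-1.0625)=-0.515625; next y=3/5·1.0625+1/4·(-0.515625)≈0.508594
n=2: y≈0.508594, sp=1, e=sp−y≈0.491406; I≈1.428906, D=e−e_prev≈0.553906; u=2·0.491406+1·1.428906+5/4·0.553906≈3.104102; next y=3/5·0.508594+1/4·3.104102≈1.081182
n=3: y≈1.081182, sp=1, e=sp−y≈-0.081182; I≈1.347725, D=e−e_prev≈-0.572588; u=2·(-0.081182)+1·1.347725+5/4·(-0.572588)≈0.469626; next y=3/5·1.081182+1/4·0.469626≈0.766116
n=4: y≈0.766116, sp=1, e=sp−y≈0.233884; I≈1.581609, D=e−e_prev≈0.315066; u=2·0.233884+1·1.581609+5/4·0.315066≈2.443210; next y=3/5·0.766116+1/4·2.443210≈1.070472
n=5: y≈1.070472, sp=1, e=sp−y≈-0.070472; I≈1.511137, D=e−e_prev≈-0.304356; u=2·(-0.070472)+1·1.511137+5/4·(-0.304356)≈0.989748; next y=3/5·1.070472+1/4·0.989748≈0.889720
n=6: y≈0.889720, sp=1, e=sp−y≈0.110280; I≈1.621417, D=e−e_prev≈0.180752; u=2·0.110280+1·1.621417+5/4·0.180752≈2.067917; next y=3/5·0.889720+1/4·2.067917≈1.050811
n=7: y≈1.050811, sp=1, e=sp−y≈-0.050811; I≈1.570606, D=e−e_prev≈-0.161091; u=2·(-0.050811)+1·1.570606+5/4·(-0.161091)≈1.267619; next y=3/5·1.050811+1/4·1.267619≈0.947392
n=8: y≈0.947392, sp=1, e=sp−y≈0.052608; I≈1.623214, D=e−e_prev≈0.103420; u=2·0.052608+1·1.623214+5/4·0.103420≈1.857706; next y=3/5·0.947392+1/4·1.857706≈1.032861
n=9: y≈1.032861, sp=1, e=sp−y≈-0.032861; I≈1.590353, D=e−e_prev≈-0.085470; u=2·(-0.032861)+1·1.590353+5/4·(-0.085470)≈1.417793; next y=3/5·1.032861+1/4·1.417793≈0.974165
n=10: y≈0.974165, sp=1, e=sp−y≈0.025835; I≈1.616188, D=e−e_prev≈0.058696; u=2·0.025835+1·1.616188+5/4·0.058696≈1.741228; next y=3/5·0.974165+1/4·1.741228≈1.019806
n=11: y≈1.019806, sp=1, e=sp−y≈-0.019806; I≈1.596382, D=e−e_prev≈-0.045641; u=2·(-0.019806)+1·1.596382+5/4·(-0.045641)≈1.499718; next y=3/5·1.019806+1/4·1.499718≈0.986813
n=12: y≈0.986813, sp=1, e=sp−y≈0.013187; I≈1.609569, D=e−e_prev≈0.032993; u=2·0.013187+1·1.609569+5/4·0.032993≈1.677183; next y=3/5·0.986813+1/4·1.677183≈1.011384
n=13: y≈1.011384, sp=1, e=sp−y≈-0.011384; I≈1.598185, D=e−e_prev≈-0.024570; u=2·(-0.011384)+1·1.598185+5/4·(-0.024570)≈1.544704; next y=3/5·1.011384+1/4·1.544704≈0.993006
n=14: y≈0.993006, sp=1, e=sp−y≈0.006994; I≈1.605179, D=e−e_prev≈0.018377; u=2·0.006994+1·1.605179+5/4·0.018377≈1.642138; next y=3/5·0.993006+1/4·1.642138≈1.006338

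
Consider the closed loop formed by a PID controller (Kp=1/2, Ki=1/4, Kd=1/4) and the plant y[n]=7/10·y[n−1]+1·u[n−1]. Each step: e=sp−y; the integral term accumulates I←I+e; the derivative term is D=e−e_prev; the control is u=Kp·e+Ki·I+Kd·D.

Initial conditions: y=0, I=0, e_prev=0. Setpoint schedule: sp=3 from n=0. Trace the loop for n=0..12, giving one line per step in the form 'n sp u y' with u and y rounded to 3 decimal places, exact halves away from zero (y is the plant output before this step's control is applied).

0 3 3.000 0.000
1 3 0.000 3.000
2 3 1.650 2.100
3 3 0.630 3.120
4 3 1.161 2.814
5 3 0.814 3.131
6 3 0.986 3.006
7 3 0.869 3.090
8 3 0.925 3.032
9 3 0.887 3.048
10 3 0.906 3.021
11 3 0.894 3.021
12 3 0.901 3.009

(exact arithmetic carried between steps; '≈' marks a value shown rounded to 6 d.p. or computed from one; I and e_prev carry over from the previous line; the table rounds u and y to 3 d.p., halves away from zero)
n=0: y=0, sp=3, e=sp−y=3; I=3, D=e−e_prev=3; u=1/2·3+1/4·3+1/4·3=3; next y=7/10·0+1·3=3
n=1: y=3, sp=3, e=sp−y=0; I=3, D=e−e_prev=-3; u=1/2·0+1/4·3+1/4·(-3)=0; next y=7/10·3+1·0=2.1
n=2: y=2.1, sp=3, e=sp−y=0.9; I=3.9, D=e−e_prev=0.9; u=1/2·0.9+1/4·3.9+1/4·0.9=1.65; next y=7/10·2.1+1·1.65=3.12
n=3: y=3.12, sp=3, e=sp−y=-0.12; I=3.78, D=e−e_prev=-1.02; u=1/2·(-0.12)+1/4·3.78+1/4·(-1.02)=0.63; next y=7/10·3.12+1·0.63=2.814
n=4: y=2.814, sp=3, e=sp−y=0.186; I=3.966, D=e−e_prev=0.306; u=1/2·0.186+1/4·3.966+1/4·0.306=1.161; next y=7/10·2.814+1·1.161=3.1308
n=5: y=3.1308, sp=3, e=sp−y=-0.1308; I=3.8352, D=e−e_prev=-0.3168; u=1/2·(-0.1308)+1/4·3.8352+1/4·(-0.3168)=0.8142; next y=7/10·3.1308+1·0.8142=3.00576
n=6: y=3.00576, sp=3, e=sp−y=-0.00576; I=3.82944, D=e−e_prev=0.12504; u=1/2·(-0.00576)+1/4·3.82944+1/4·0.12504=0.98574; next y=7/10·3.00576+1·0.98574=3.089772
n=7: y=3.089772, sp=3, e=sp−y=-0.089772; I=3.739668, D=e−e_prev=-0.084012; u=1/2·(-0.089772)+1/4·3.739668+1/4·(-0.084012)=0.869028; next y=7/10·3.089772+1·0.869028≈3.031868
n=8: y≈3.031868, sp=3, e=sp−y≈-0.031868; I≈3.707800, D=e−e_prev≈0.057904; u=1/2·(-0.031868)+1/4·3.707800+1/4·0.057904≈0.925492; next y=7/10·3.031868+1·0.925492≈3.047799
n=9: y≈3.047799, sp=3, e=sp−y≈-0.047799; I≈3.660000, D=e−e_prev≈-0.015931; u=1/2·(-0.047799)+1/4·3.660000+1/4·(-0.015931)≈0.887118; next y=7/10·3.047799+1·0.887118≈3.020577
n=10: y≈3.020577, sp=3, e=sp−y≈-0.020577; I≈3.639423, D=e−e_prev≈0.027222; u=1/2·(-0.020577)+1/4·3.639423+1/4·0.027222≈0.906373; next y=7/10·3.020577+1·0.906373≈3.020777
n=11: y≈3.020777, sp=3, e=sp−y≈-0.020777; I≈3.618646, D=e−e_prev≈-0.000200; u=1/2·(-0.020777)+1/4·3.618646+1/4·(-0.000200)≈0.894223; next y=7/10·3.020777+1·0.894223≈3.008767
n=12: y≈3.008767, sp=3, e=sp−y≈-0.008767; I≈3.609879, D=e−e_prev≈0.012010; u=1/2·(-0.008767)+1/4·3.609879+1/4·0.012010≈0.901089; next y=7/10·3.008767+1·0.901089≈3.007226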